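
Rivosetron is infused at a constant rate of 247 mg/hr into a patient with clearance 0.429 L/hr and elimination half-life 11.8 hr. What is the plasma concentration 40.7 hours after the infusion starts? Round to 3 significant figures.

Css = rate / CL = 247 / 0.429 = 575.8 µg/mL
k = ln 2 / 11.8 = 0.05874 hr⁻¹
C(t) = Css (1 − e^(−kt)) = 575.8 × (1 − e^(−2.391)) = 575.8 × 0.9084 ≈ 523 µg/mL

523 µg/mL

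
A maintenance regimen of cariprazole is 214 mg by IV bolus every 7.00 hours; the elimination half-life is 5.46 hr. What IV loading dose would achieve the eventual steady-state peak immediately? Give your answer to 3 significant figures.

k = ln 2 / 5.46 = 0.1270 hr⁻¹
Accumulation ratio R = 1 / (1 − e^(−kτ)) = 1 / (1 − e^(−0.1270×7.00)) = 1 / (1 − 0.4112) = 1.698
Loading dose = maintenance dose × R = 214 × 1.698 ≈ 363 mg

363 mg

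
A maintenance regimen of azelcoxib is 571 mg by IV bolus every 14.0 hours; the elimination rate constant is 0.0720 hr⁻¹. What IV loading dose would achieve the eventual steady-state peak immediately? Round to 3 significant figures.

899 mg

Accumulation ratio R = 1 / (1 − e^(−kτ)) = 1 / (1 − e^(−0.07200×14.0)) = 1 / (1 − 0.3649) = 1.575
Loading dose = maintenance dose × R = 571 × 1.575 ≈ 899 mg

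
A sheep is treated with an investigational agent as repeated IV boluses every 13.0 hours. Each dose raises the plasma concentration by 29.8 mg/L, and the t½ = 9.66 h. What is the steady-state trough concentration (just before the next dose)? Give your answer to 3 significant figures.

19.3 mg/L

k = ln 2 / 9.66 = 0.07175 h⁻¹
Fraction remaining after one interval: e^(−kτ) = e^(−0.07175 × 13.0) = 0.3934
R = 1 / (1 − 0.3934) = 1.649
Css,max = 29.8 × 1.649 = 49.13 mg/L
Css,min = Css,max × e^(−kτ) = 49.13 × 0.3934 ≈ 19.3 mg/L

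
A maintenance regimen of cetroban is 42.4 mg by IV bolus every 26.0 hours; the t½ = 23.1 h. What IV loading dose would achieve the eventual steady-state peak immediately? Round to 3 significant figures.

78.3 mg

k = ln 2 / 23.1 = 0.03001 h⁻¹
Accumulation ratio R = 1 / (1 − e^(−kτ)) = 1 / (1 − e^(−0.03001×26.0)) = 1 / (1 − 0.4583) = 1.846
Loading dose = maintenance dose × R = 42.4 × 1.846 ≈ 78.3 mg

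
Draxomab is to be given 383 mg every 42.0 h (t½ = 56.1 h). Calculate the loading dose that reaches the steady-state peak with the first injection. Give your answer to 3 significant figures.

k = ln 2 / 56.1 = 0.01236 h⁻¹
Accumulation ratio R = 1 / (1 − e^(−kτ)) = 1 / (1 − e^(−0.01236×42.0)) = 1 / (1 − 0.5952) = 2.470
Loading dose = maintenance dose × R = 383 × 2.470 ≈ 946 mg

946 mg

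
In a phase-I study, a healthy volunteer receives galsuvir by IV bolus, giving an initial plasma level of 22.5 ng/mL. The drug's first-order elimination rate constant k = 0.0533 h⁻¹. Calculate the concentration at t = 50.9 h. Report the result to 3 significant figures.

C(t) = C₀ e^(−kt) = 22.5 × e^(−0.05330 × 50.9) = 22.5 × e^(−2.713) = 22.5 × 0.06634 ≈ 1.49 ng/mL

1.49 ng/mL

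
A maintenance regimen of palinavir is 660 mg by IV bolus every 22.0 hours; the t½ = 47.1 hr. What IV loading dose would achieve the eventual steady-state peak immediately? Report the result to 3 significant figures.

k = ln 2 / 47.1 = 0.01472 hr⁻¹
Accumulation ratio R = 1 / (1 − e^(−kτ)) = 1 / (1 − e^(−0.01472×22.0)) = 1 / (1 − 0.7234) = 3.616
Loading dose = maintenance dose × R = 660 × 3.616 ≈ 2390 mg

2390 mg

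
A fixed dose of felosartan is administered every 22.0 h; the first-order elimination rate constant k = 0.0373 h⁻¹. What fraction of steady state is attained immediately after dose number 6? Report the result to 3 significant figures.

f_n = 1 − e^(−nkτ) = 1 − e^(−6 × 0.03730 × 22.0) = 1 − e^(−4.924) = 1 − 0.007273 ≈ 0.993

0.993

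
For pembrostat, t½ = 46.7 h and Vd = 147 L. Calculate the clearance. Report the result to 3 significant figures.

k = ln 2 / t½ = ln 2 / 46.7 = 0.01484 h⁻¹
CL = k · V = 0.01484 × 147 ≈ 2.18 L/h

2.18 L/h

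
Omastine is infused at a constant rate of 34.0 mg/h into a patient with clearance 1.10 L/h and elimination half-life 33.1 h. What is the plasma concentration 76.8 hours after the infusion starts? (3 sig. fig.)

24.7 mg/L

Css = rate / CL = 34.0 / 1.10 = 30.91 mg/L
k = ln 2 / 33.1 = 0.02094 h⁻¹
C(t) = Css (1 − e^(−kt)) = 30.91 × (1 − e^(−1.608)) = 30.91 × 0.7998 ≈ 24.7 mg/L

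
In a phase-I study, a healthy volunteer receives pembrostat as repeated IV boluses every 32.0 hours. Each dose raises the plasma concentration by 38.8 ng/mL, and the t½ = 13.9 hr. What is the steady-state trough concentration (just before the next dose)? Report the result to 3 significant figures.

k = ln 2 / 13.9 = 0.04987 hr⁻¹
Fraction remaining after one interval: e^(−kτ) = e^(−0.04987 × 32.0) = 0.2028
R = 1 / (1 − 0.2028) = 1.254
Css,max = 38.8 × 1.254 = 48.67 ng/mL
Css,min = Css,max × e^(−kτ) = 48.67 × 0.2028 ≈ 9.87 ng/mL

9.87 ng/mL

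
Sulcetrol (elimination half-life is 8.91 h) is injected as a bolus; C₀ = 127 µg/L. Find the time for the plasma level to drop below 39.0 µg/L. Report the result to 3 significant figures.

15.2 hours

k = ln 2 / 8.91 = 0.07779 h⁻¹
C(t) = C₀ e^(−kt)  ⇒  t = ln(C₀/C) / k
t = ln(127/39.0) / 0.07779 = 1.181 / 0.07779 ≈ 15.2 hours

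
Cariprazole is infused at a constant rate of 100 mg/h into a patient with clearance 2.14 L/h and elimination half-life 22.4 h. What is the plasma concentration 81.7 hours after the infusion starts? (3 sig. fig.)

43.0 mg/L

Css = rate / CL = 100 / 2.14 = 46.73 mg/L
k = ln 2 / 22.4 = 0.03094 h⁻¹
C(t) = Css (1 − e^(−kt)) = 46.73 × (1 − e^(−2.528)) = 46.73 × 0.9202 ≈ 43.0 mg/L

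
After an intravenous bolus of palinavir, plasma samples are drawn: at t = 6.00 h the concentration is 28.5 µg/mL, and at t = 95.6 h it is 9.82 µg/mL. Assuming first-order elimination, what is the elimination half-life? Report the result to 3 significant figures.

k = ln(C₁/C₂) / (t₂ − t₁) = ln(28.5/9.82) / (95.6 − 6.00)
  = 1.065 / 89.60 = 0.01189 h⁻¹
t½ = ln 2 / k = ln 2 / 0.01189 ≈ 58.3 hours

58.3 hours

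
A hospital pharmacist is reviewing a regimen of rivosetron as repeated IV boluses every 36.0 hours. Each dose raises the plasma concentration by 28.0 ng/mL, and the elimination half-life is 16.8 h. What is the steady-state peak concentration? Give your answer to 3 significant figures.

36.2 ng/mL

k = ln 2 / 16.8 = 0.04126 h⁻¹
Fraction remaining after one interval: e^(−kτ) = e^(−0.04126 × 36.0) = 0.2264
R = 1 / (1 − 0.2264) = 1.293
Css,max = 28.0 × 1.293 ≈ 36.2 ng/mL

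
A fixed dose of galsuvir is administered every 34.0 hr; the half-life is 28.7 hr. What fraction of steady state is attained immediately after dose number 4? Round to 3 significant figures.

0.963

k = ln 2 / 28.7 = 0.02415 hr⁻¹
f_n = 1 − e^(−nkτ) = 1 − e^(−4 × 0.02415 × 34.0) = 1 − e^(−3.285) = 1 − 0.03746 ≈ 0.963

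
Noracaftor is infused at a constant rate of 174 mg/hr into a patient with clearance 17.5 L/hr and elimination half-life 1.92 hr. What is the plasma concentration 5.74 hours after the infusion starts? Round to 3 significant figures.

8.69 mg/L

Css = rate / CL = 174 / 17.5 = 9.943 mg/L
k = ln 2 / 1.92 = 0.3610 hr⁻¹
C(t) = Css (1 − e^(−kt)) = 9.943 × (1 − e^(−2.072)) = 9.943 × 0.8741 ≈ 8.69 mg/L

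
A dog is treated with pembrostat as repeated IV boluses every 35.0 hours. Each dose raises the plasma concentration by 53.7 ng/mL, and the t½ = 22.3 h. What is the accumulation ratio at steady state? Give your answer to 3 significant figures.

1.51

k = ln 2 / 22.3 = 0.03108 h⁻¹
Fraction remaining after one interval: e^(−kτ) = e^(−0.03108 × 35.0) = 0.3369
R = 1 / (1 − 0.3369) = 1 / 0.6631 ≈ 1.51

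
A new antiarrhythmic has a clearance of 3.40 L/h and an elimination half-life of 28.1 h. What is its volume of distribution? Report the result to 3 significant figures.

k = ln 2 / t½ = ln 2 / 28.1 = 0.02467 h⁻¹
V = CL / k = 3.40 / 0.02467 ≈ 138 L

138 L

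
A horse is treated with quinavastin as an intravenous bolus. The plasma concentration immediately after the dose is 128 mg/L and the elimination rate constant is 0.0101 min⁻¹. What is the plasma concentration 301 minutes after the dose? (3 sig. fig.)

6.12 mg/L

C(t) = C₀ e^(−kt) = 128 × e^(−0.01010 × 301) = 128 × e^(−3.040) = 128 × 0.04783 ≈ 6.12 mg/L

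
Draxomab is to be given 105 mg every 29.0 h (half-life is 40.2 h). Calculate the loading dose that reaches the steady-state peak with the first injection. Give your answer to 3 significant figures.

267 mg

k = ln 2 / 40.2 = 0.01724 h⁻¹
Accumulation ratio R = 1 / (1 − e^(−kτ)) = 1 / (1 − e^(−0.01724×29.0)) = 1 / (1 − 0.6065) = 2.541
Loading dose = maintenance dose × R = 105 × 2.541 ≈ 267 mg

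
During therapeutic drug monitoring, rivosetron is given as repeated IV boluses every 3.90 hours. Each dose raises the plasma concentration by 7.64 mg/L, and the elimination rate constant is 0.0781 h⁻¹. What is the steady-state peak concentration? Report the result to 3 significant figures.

29.1 mg/L

Fraction remaining after one interval: e^(−kτ) = e^(−0.07810 × 3.90) = 0.7374
R = 1 / (1 − 0.7374) = 3.808
Css,max = 7.64 × 3.808 ≈ 29.1 mg/L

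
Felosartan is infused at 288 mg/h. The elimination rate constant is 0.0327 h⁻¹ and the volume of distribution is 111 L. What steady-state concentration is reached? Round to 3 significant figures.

CL = k · V = 0.0327 × 111 = 3.630 L/h
Css = rate / CL = 288 / 3.630 ≈ 79.3 µg/mL

79.3 µg/mL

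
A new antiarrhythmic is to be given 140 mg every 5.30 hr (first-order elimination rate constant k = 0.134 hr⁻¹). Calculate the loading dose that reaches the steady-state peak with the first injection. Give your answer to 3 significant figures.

Accumulation ratio R = 1 / (1 − e^(−kτ)) = 1 / (1 − e^(−0.1340×5.30)) = 1 / (1 − 0.4915) = 1.967
Loading dose = maintenance dose × R = 140 × 1.967 ≈ 275 mg

275 mg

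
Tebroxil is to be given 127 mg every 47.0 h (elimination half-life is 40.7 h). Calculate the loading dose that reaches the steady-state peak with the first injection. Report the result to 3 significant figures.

231 mg

k = ln 2 / 40.7 = 0.01703 h⁻¹
Accumulation ratio R = 1 / (1 − e^(−kτ)) = 1 / (1 − e^(−0.01703×47.0)) = 1 / (1 − 0.4491) = 1.815
Loading dose = maintenance dose × R = 127 × 1.815 ≈ 231 mg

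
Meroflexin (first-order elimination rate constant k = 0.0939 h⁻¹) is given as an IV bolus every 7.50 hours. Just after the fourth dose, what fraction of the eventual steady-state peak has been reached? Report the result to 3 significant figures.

f_n = 1 − e^(−nkτ) = 1 − e^(−4 × 0.09390 × 7.50) = 1 − e^(−2.817) = 1 − 0.05979 ≈ 0.940

0.940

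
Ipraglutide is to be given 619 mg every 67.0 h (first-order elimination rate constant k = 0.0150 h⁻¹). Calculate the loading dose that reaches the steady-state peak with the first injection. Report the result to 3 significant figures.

Accumulation ratio R = 1 / (1 − e^(−kτ)) = 1 / (1 − e^(−0.01500×67.0)) = 1 / (1 − 0.3660) = 1.577
Loading dose = maintenance dose × R = 619 × 1.577 ≈ 976 mg

976 mg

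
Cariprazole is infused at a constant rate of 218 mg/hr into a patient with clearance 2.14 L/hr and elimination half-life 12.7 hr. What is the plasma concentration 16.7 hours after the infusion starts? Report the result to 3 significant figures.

Css = rate / CL = 218 / 2.14 = 101.9 mg/L
k = ln 2 / 12.7 = 0.05458 hr⁻¹
C(t) = Css (1 − e^(−kt)) = 101.9 × (1 − e^(−0.9115)) = 101.9 × 0.5981 ≈ 60.9 mg/L

60.9 mg/L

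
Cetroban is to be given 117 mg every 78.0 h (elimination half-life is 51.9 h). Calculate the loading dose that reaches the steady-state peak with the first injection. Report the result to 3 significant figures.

k = ln 2 / 51.9 = 0.01336 h⁻¹
Accumulation ratio R = 1 / (1 − e^(−kτ)) = 1 / (1 − e^(−0.01336×78.0)) = 1 / (1 − 0.3528) = 1.545
Loading dose = maintenance dose × R = 117 × 1.545 ≈ 181 mg

181 mg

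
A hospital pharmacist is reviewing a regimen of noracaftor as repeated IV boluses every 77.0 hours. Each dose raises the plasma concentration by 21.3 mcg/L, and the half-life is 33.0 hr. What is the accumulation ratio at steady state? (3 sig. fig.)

k = ln 2 / 33.0 = 0.02100 hr⁻¹
Fraction remaining after one interval: e^(−kτ) = e^(−0.02100 × 77.0) = 0.1984
R = 1 / (1 − 0.1984) = 1 / 0.8016 ≈ 1.25

1.25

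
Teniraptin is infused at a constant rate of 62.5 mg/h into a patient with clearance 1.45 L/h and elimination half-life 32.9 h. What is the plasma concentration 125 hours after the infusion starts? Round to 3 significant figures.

Css = rate / CL = 62.5 / 1.45 = 43.10 mg/L
k = ln 2 / 32.9 = 0.02107 h⁻¹
C(t) = Css (1 − e^(−kt)) = 43.10 × (1 − e^(−2.634)) = 43.10 × 0.9282 ≈ 40.0 mg/L

40.0 mg/L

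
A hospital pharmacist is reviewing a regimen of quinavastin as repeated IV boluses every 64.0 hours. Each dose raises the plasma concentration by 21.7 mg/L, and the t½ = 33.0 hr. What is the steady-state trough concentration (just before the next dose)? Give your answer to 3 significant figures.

7.65 mg/L

k = ln 2 / 33.0 = 0.02100 hr⁻¹
Fraction remaining after one interval: e^(−kτ) = e^(−0.02100 × 64.0) = 0.2607
R = 1 / (1 − 0.2607) = 1.353
Css,max = 21.7 × 1.353 = 29.35 mg/L
Css,min = Css,max × e^(−kτ) = 29.35 × 0.2607 ≈ 7.65 mg/L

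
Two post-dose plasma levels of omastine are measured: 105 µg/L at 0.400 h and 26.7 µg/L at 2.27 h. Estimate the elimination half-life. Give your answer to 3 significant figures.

0.947 hours

k = ln(C₁/C₂) / (t₂ − t₁) = ln(105/26.7) / (2.27 − 0.400)
  = 1.369 / 1.870 = 0.7322 h⁻¹
t½ = ln 2 / k = ln 2 / 0.7322 ≈ 0.947 hours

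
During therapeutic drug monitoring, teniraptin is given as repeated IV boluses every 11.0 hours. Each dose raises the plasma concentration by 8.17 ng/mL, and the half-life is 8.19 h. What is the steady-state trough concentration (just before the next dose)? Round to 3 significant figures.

k = ln 2 / 8.19 = 0.08463 h⁻¹
Fraction remaining after one interval: e^(−kτ) = e^(−0.08463 × 11.0) = 0.3942
R = 1 / (1 − 0.3942) = 1.651
Css,max = 8.17 × 1.651 = 13.49 ng/mL
Css,min = Css,max × e^(−kτ) = 13.49 × 0.3942 ≈ 5.32 ng/mL

5.32 ng/mL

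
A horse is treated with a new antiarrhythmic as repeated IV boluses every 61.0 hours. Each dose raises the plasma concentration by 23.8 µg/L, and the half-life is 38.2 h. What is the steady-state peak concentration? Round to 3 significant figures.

k = ln 2 / 38.2 = 0.01815 h⁻¹
Fraction remaining after one interval: e^(−kτ) = e^(−0.01815 × 61.0) = 0.3306
R = 1 / (1 − 0.3306) = 1.494
Css,max = 23.8 × 1.494 ≈ 35.6 µg/L

35.6 µg/L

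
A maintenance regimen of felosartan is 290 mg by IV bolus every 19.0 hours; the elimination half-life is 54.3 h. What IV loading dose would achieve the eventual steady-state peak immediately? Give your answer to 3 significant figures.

k = ln 2 / 54.3 = 0.01277 h⁻¹
Accumulation ratio R = 1 / (1 − e^(−kτ)) = 1 / (1 − e^(−0.01277×19.0)) = 1 / (1 − 0.7846) = 4.643
Loading dose = maintenance dose × R = 290 × 4.643 ≈ 1350 mg

1350 mg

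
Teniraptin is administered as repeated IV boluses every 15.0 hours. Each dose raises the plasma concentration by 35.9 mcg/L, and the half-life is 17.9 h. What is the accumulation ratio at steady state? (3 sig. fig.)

k = ln 2 / 17.9 = 0.03872 h⁻¹
Fraction remaining after one interval: e^(−kτ) = e^(−0.03872 × 15.0) = 0.5594
R = 1 / (1 − 0.5594) = 1 / 0.4406 ≈ 2.27

2.27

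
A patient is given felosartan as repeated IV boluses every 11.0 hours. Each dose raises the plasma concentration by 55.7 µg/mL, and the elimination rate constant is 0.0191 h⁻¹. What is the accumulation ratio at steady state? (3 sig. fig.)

Fraction remaining after one interval: e^(−kτ) = e^(−0.01910 × 11.0) = 0.8105
R = 1 / (1 − 0.8105) = 1 / 0.1895 ≈ 5.28

5.28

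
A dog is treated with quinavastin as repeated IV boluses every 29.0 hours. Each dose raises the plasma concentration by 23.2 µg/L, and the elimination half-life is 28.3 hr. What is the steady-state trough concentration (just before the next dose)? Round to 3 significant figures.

22.4 µg/L

k = ln 2 / 28.3 = 0.02449 hr⁻¹
Fraction remaining after one interval: e^(−kτ) = e^(−0.02449 × 29.0) = 0.4915
R = 1 / (1 − 0.4915) = 1.967
Css,max = 23.2 × 1.967 = 45.62 µg/L
Css,min = Css,max × e^(−kτ) = 45.62 × 0.4915 ≈ 22.4 µg/L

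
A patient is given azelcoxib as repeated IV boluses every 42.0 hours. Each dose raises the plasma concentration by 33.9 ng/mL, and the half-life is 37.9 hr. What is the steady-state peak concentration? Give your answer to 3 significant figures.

63.2 ng/mL

k = ln 2 / 37.9 = 0.01829 hr⁻¹
Fraction remaining after one interval: e^(−kτ) = e^(−0.01829 × 42.0) = 0.4639
R = 1 / (1 − 0.4639) = 1.865
Css,max = 33.9 × 1.865 ≈ 63.2 ng/mL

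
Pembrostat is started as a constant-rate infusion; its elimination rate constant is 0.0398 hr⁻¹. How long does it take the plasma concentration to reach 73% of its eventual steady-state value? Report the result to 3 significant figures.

32.9 hours

f = 1 − e^(−kt)  ⇒  t = −ln(1 − f) / k
t = −ln(1 − 0.73) / 0.03980 = 1.309 / 0.03980 ≈ 32.9 hours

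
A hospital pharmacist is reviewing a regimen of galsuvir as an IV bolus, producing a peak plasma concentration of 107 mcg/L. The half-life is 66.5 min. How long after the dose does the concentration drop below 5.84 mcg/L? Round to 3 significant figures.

279 minutes

k = ln 2 / 66.5 = 0.01042 min⁻¹
C(t) = C₀ e^(−kt)  ⇒  t = ln(C₀/C) / k
t = ln(107/5.84) / 0.01042 = 2.908 / 0.01042 ≈ 279 minutes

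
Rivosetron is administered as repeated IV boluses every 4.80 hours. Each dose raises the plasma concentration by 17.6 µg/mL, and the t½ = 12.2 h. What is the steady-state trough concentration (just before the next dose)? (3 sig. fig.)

56.1 µg/mL

k = ln 2 / 12.2 = 0.05682 h⁻¹
Fraction remaining after one interval: e^(−kτ) = e^(−0.05682 × 4.80) = 0.7613
R = 1 / (1 − 0.7613) = 4.190
Css,max = 17.6 × 4.190 = 73.74 µg/mL
Css,min = Css,max × e^(−kτ) = 73.74 × 0.7613 ≈ 56.1 µg/mL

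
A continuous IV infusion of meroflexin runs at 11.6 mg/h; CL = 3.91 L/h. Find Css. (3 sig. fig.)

2.97 mg/L

Css = infusion rate / CL = 11.6 / 3.91 ≈ 2.97 mg/L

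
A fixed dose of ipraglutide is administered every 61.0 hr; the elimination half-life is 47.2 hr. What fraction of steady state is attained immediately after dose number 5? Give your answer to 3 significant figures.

k = ln 2 / 47.2 = 0.01469 hr⁻¹
f_n = 1 − e^(−nkτ) = 1 − e^(−5 × 0.01469 × 61.0) = 1 − e^(−4.479) = 1 − 0.01134 ≈ 0.989

0.989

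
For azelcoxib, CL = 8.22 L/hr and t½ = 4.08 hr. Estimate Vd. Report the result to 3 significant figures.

48.4 L

k = ln 2 / t½ = ln 2 / 4.08 = 0.1699 hr⁻¹
V = CL / k = 8.22 / 0.1699 ≈ 48.4 L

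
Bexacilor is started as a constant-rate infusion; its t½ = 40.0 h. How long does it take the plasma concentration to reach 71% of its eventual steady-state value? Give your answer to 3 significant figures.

k = ln 2 / 40.0 = 0.01733 h⁻¹
f = 1 − e^(−kt)  ⇒  t = −ln(1 − f) / k
t = −ln(1 − 0.71) / 0.01733 = 1.238 / 0.01733 ≈ 71.4 hours

71.4 hours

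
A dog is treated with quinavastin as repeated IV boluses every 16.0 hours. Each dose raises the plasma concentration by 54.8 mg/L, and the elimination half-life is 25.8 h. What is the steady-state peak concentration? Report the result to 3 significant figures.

k = ln 2 / 25.8 = 0.02687 h⁻¹
Fraction remaining after one interval: e^(−kτ) = e^(−0.02687 × 16.0) = 0.6506
R = 1 / (1 − 0.6506) = 2.862
Css,max = 54.8 × 2.862 ≈ 157 mg/L

157 mg/L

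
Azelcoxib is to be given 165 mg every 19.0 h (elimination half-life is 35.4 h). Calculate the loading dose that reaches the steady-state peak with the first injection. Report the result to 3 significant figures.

k = ln 2 / 35.4 = 0.01958 h⁻¹
Accumulation ratio R = 1 / (1 − e^(−kτ)) = 1 / (1 − e^(−0.01958×19.0)) = 1 / (1 − 0.6893) = 3.219
Loading dose = maintenance dose × R = 165 × 3.219 ≈ 531 mg

531 mg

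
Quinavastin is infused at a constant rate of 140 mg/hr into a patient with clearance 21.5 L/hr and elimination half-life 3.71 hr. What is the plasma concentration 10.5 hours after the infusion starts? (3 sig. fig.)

5.60 mg/L

Css = rate / CL = 140 / 21.5 = 6.512 mg/L
k = ln 2 / 3.71 = 0.1868 hr⁻¹
C(t) = Css (1 − e^(−kt)) = 6.512 × (1 − e^(−1.962)) = 6.512 × 0.8594 ≈ 5.60 mg/L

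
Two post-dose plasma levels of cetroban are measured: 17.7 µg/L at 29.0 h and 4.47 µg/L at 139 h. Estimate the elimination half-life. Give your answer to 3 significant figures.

55.4 hours

k = ln(C₁/C₂) / (t₂ − t₁) = ln(17.7/4.47) / (139 − 29.0)
  = 1.376 / 110.0 = 0.01251 h⁻¹
t½ = ln 2 / k = ln 2 / 0.01251 ≈ 55.4 hours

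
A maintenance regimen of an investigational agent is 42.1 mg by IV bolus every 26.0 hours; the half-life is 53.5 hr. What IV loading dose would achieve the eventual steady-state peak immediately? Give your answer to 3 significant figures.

k = ln 2 / 53.5 = 0.01296 hr⁻¹
Accumulation ratio R = 1 / (1 − e^(−kτ)) = 1 / (1 − e^(−0.01296×26.0)) = 1 / (1 − 0.7140) = 3.497
Loading dose = maintenance dose × R = 42.1 × 3.497 ≈ 147 mg

147 mg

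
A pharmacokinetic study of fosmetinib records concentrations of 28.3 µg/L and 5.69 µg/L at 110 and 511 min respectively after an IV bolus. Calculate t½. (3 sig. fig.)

k = ln(C₁/C₂) / (t₂ − t₁) = ln(28.3/5.69) / (511 − 110)
  = 1.604 / 401.0 = 0.004000 min⁻¹
t½ = ln 2 / k = ln 2 / 0.004000 ≈ 173 minutes

173 minutes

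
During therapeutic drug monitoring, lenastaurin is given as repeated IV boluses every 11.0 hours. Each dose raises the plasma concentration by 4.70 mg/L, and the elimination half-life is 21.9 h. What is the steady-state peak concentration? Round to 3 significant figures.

16.0 mg/L

k = ln 2 / 21.9 = 0.03165 h⁻¹
Fraction remaining after one interval: e^(−kτ) = e^(−0.03165 × 11.0) = 0.7060
R = 1 / (1 − 0.7060) = 3.401
Css,max = 4.70 × 3.401 ≈ 16.0 mg/L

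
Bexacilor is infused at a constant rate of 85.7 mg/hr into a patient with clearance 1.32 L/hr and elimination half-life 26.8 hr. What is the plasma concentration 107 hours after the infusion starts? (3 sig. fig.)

Css = rate / CL = 85.7 / 1.32 = 64.92 µg/mL
k = ln 2 / 26.8 = 0.02586 hr⁻¹
C(t) = Css (1 − e^(−kt)) = 64.92 × (1 − e^(−2.767)) = 64.92 × 0.9372 ≈ 60.8 µg/mL

60.8 µg/mL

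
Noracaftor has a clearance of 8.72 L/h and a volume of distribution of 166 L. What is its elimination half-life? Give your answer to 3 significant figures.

k = CL / V = 8.72 / 166 = 0.05253 h⁻¹
t½ = ln 2 / k = ln 2 / 0.05253 ≈ 13.2 hours

13.2 hours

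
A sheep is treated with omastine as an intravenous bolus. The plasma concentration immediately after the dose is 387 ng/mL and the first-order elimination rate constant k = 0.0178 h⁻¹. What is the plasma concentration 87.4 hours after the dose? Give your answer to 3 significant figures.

81.7 ng/mL

C(t) = C₀ e^(−kt) = 387 × e^(−0.01780 × 87.4) = 387 × e^(−1.556) = 387 × 0.2110 ≈ 81.7 ng/mL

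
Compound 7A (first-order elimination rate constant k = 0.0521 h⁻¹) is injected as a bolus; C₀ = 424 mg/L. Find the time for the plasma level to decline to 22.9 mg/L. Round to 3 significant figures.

56.0 hours

C(t) = C₀ e^(−kt)  ⇒  t = ln(C₀/C) / k
t = ln(424/22.9) / 0.05210 = 2.919 / 0.05210 ≈ 56.0 hours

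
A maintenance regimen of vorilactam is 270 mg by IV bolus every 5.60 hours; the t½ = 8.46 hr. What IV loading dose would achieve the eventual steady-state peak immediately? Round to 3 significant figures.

734 mg

k = ln 2 / 8.46 = 0.08193 hr⁻¹
Accumulation ratio R = 1 / (1 − e^(−kτ)) = 1 / (1 − e^(−0.08193×5.60)) = 1 / (1 − 0.6320) = 2.718
Loading dose = maintenance dose × R = 270 × 2.718 ≈ 734 mg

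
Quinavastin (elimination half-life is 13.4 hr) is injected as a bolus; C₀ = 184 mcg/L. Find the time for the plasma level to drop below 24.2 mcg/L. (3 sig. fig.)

k = ln 2 / 13.4 = 0.05173 hr⁻¹
C(t) = C₀ e^(−kt)  ⇒  t = ln(C₀/C) / k
t = ln(184/24.2) / 0.05173 = 2.029 / 0.05173 ≈ 39.2 hours

39.2 hours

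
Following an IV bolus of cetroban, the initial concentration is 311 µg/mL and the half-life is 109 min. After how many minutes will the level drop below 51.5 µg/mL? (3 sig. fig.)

283 minutes

k = ln 2 / 109 = 0.006359 min⁻¹
C(t) = C₀ e^(−kt)  ⇒  t = ln(C₀/C) / k
t = ln(311/51.5) / 0.006359 = 1.798 / 0.006359 ≈ 283 minutes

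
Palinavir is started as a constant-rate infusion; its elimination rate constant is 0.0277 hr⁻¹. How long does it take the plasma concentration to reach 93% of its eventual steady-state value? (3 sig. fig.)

96.0 hours

f = 1 − e^(−kt)  ⇒  t = −ln(1 − f) / k
t = −ln(1 − 0.93) / 0.02770 = 2.659 / 0.02770 ≈ 96.0 hours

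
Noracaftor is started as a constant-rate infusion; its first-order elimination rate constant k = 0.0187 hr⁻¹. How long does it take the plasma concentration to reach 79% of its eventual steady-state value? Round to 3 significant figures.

f = 1 − e^(−kt)  ⇒  t = −ln(1 − f) / k
t = −ln(1 − 0.79) / 0.01870 = 1.561 / 0.01870 ≈ 83.5 hours

83.5 hours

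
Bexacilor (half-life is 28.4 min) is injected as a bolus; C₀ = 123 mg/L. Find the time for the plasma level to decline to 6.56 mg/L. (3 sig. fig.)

k = ln 2 / 28.4 = 0.02441 min⁻¹
C(t) = C₀ e^(−kt)  ⇒  t = ln(C₀/C) / k
t = ln(123/6.56) / 0.02441 = 2.931 / 0.02441 ≈ 120 minutes

120 minutes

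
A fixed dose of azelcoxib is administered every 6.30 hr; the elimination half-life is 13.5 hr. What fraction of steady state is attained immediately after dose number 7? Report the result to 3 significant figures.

0.896

k = ln 2 / 13.5 = 0.05134 hr⁻¹
f_n = 1 − e^(−nkτ) = 1 − e^(−7 × 0.05134 × 6.30) = 1 − e^(−2.264) = 1 − 0.1039 ≈ 0.896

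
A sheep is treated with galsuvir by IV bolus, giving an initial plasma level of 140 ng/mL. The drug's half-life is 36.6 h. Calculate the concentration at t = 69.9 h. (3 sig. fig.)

37.3 ng/mL

k = ln 2 / 36.6 = 0.01894 h⁻¹
C(t) = C₀ e^(−kt) = 140 × e^(−0.01894 × 69.9) = 140 × e^(−1.324) = 140 × 0.2661 ≈ 37.3 ng/mL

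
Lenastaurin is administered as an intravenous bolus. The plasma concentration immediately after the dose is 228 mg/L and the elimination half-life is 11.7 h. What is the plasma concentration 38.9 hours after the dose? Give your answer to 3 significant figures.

22.8 mg/L

k = ln 2 / 11.7 = 0.05924 h⁻¹
C(t) = C₀ e^(−kt) = 228 × e^(−0.05924 × 38.9) = 228 × e^(−2.305) = 228 × 0.09980 ≈ 22.8 mg/L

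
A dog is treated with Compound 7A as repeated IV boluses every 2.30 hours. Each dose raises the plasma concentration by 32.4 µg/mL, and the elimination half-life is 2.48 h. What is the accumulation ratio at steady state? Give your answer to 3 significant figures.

2.11

k = ln 2 / 2.48 = 0.2795 h⁻¹
Fraction remaining after one interval: e^(−kτ) = e^(−0.2795 × 2.30) = 0.5258
R = 1 / (1 − 0.5258) = 1 / 0.4742 ≈ 2.11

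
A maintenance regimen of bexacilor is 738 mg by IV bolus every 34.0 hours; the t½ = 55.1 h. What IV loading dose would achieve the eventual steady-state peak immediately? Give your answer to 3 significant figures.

2120 mg

k = ln 2 / 55.1 = 0.01258 h⁻¹
Accumulation ratio R = 1 / (1 − e^(−kτ)) = 1 / (1 − e^(−0.01258×34.0)) = 1 / (1 − 0.6520) = 2.874
Loading dose = maintenance dose × R = 738 × 2.874 ≈ 2120 mg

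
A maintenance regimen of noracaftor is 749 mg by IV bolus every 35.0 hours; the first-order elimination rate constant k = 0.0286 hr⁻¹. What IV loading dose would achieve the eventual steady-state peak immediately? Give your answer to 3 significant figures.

1180 mg

Accumulation ratio R = 1 / (1 − e^(−kτ)) = 1 / (1 − e^(−0.02860×35.0)) = 1 / (1 − 0.3675) = 1.581
Loading dose = maintenance dose × R = 749 × 1.581 ≈ 1180 mg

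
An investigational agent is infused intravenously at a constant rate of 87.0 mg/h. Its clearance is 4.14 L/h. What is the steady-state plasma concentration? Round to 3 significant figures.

Css = infusion rate / CL = 87.0 / 4.14 ≈ 21.0 mg/L

21.0 mg/L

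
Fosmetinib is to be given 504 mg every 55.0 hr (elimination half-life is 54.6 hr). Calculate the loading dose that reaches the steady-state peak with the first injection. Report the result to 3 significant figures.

k = ln 2 / 54.6 = 0.01270 hr⁻¹
Accumulation ratio R = 1 / (1 − e^(−kτ)) = 1 / (1 − e^(−0.01270×55.0)) = 1 / (1 − 0.4975) = 1.990
Loading dose = maintenance dose × R = 504 × 1.990 ≈ 1000 mg

1000 mg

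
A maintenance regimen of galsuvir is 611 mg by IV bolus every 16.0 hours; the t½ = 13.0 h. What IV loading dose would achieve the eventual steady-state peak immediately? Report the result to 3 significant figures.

1060 mg

k = ln 2 / 13.0 = 0.05332 h⁻¹
Accumulation ratio R = 1 / (1 − e^(−kτ)) = 1 / (1 − e^(−0.05332×16.0)) = 1 / (1 − 0.4261) = 1.742
Loading dose = maintenance dose × R = 611 × 1.742 ≈ 1060 mg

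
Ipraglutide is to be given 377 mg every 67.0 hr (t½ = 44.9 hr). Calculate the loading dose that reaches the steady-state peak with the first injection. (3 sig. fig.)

k = ln 2 / 44.9 = 0.01544 hr⁻¹
Accumulation ratio R = 1 / (1 − e^(−kτ)) = 1 / (1 − e^(−0.01544×67.0)) = 1 / (1 − 0.3555) = 1.552
Loading dose = maintenance dose × R = 377 × 1.552 ≈ 585 mg

585 mg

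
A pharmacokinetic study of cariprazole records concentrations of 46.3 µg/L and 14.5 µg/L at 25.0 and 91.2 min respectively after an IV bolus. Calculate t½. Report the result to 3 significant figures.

39.5 minutes

k = ln(C₁/C₂) / (t₂ − t₁) = ln(46.3/14.5) / (91.2 − 25.0)
  = 1.161 / 66.20 = 0.01754 min⁻¹
t½ = ln 2 / k = ln 2 / 0.01754 ≈ 39.5 minutes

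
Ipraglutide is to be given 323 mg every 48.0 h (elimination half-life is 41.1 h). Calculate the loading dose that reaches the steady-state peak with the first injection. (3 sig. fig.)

582 mg

k = ln 2 / 41.1 = 0.01686 h⁻¹
Accumulation ratio R = 1 / (1 − e^(−kτ)) = 1 / (1 − e^(−0.01686×48.0)) = 1 / (1 − 0.4451) = 1.802
Loading dose = maintenance dose × R = 323 × 1.802 ≈ 582 mg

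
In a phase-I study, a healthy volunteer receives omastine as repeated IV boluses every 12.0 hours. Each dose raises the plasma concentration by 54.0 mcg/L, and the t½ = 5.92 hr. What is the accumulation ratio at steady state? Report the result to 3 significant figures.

1.33

k = ln 2 / 5.92 = 0.1171 hr⁻¹
Fraction remaining after one interval: e^(−kτ) = e^(−0.1171 × 12.0) = 0.2454
R = 1 / (1 − 0.2454) = 1 / 0.7546 ≈ 1.33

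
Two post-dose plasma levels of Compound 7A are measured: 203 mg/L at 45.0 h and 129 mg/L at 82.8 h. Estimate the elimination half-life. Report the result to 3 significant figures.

57.8 hours

k = ln(C₁/C₂) / (t₂ − t₁) = ln(203/129) / (82.8 − 45.0)
  = 0.4534 / 37.80 = 0.01199 h⁻¹
t½ = ln 2 / k = ln 2 / 0.01199 ≈ 57.8 hours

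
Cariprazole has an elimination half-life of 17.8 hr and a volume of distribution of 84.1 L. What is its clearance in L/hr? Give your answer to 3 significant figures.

k = ln 2 / t½ = ln 2 / 17.8 = 0.03894 hr⁻¹
CL = k · V = 0.03894 × 84.1 ≈ 3.27 L/hr

3.27 L/hr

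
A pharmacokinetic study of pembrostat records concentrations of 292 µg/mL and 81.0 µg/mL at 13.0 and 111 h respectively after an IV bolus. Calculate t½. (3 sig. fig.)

k = ln(C₁/C₂) / (t₂ − t₁) = ln(292/81.0) / (111 − 13.0)
  = 1.282 / 98.00 = 0.01308 h⁻¹
t½ = ln 2 / k = ln 2 / 0.01308 ≈ 53.0 hours

53.0 hours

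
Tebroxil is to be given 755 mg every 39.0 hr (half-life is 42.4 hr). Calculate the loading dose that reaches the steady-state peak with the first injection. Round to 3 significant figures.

1600 mg

k = ln 2 / 42.4 = 0.01635 hr⁻¹
Accumulation ratio R = 1 / (1 − e^(−kτ)) = 1 / (1 − e^(−0.01635×39.0)) = 1 / (1 − 0.5286) = 2.121
Loading dose = maintenance dose × R = 755 × 2.121 ≈ 1600 mg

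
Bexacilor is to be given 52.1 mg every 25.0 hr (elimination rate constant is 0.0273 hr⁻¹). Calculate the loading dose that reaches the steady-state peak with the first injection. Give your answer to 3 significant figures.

105 mg

Accumulation ratio R = 1 / (1 − e^(−kτ)) = 1 / (1 − e^(−0.02730×25.0)) = 1 / (1 − 0.5054) = 2.022
Loading dose = maintenance dose × R = 52.1 × 2.022 ≈ 105 mg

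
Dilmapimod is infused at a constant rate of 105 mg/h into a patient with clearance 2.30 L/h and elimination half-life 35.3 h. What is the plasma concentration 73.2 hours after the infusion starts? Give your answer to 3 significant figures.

34.8 µg/mL

Css = rate / CL = 105 / 2.30 = 45.65 µg/mL
k = ln 2 / 35.3 = 0.01964 h⁻¹
C(t) = Css (1 − e^(−kt)) = 45.65 × (1 − e^(−1.437)) = 45.65 × 0.7624 ≈ 34.8 µg/mL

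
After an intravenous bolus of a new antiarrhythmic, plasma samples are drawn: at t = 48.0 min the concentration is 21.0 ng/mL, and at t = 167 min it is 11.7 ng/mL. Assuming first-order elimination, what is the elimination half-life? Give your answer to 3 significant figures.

141 minutes

k = ln(C₁/C₂) / (t₂ − t₁) = ln(21.0/11.7) / (167 − 48.0)
  = 0.5849 / 119.0 = 0.004915 min⁻¹
t½ = ln 2 / k = ln 2 / 0.004915 ≈ 141 minutes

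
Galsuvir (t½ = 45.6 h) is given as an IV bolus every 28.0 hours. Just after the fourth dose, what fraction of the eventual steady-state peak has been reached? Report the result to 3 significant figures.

k = ln 2 / 45.6 = 0.01520 h⁻¹
f_n = 1 − e^(−nkτ) = 1 − e^(−4 × 0.01520 × 28.0) = 1 − e^(−1.702) = 1 − 0.1822 ≈ 0.818

0.818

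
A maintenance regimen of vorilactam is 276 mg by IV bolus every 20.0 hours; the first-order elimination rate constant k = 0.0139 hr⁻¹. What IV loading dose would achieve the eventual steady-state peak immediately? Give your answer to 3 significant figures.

Accumulation ratio R = 1 / (1 − e^(−kτ)) = 1 / (1 − e^(−0.01390×20.0)) = 1 / (1 − 0.7573) = 4.120
Loading dose = maintenance dose × R = 276 × 4.120 ≈ 1140 mg

1140 mg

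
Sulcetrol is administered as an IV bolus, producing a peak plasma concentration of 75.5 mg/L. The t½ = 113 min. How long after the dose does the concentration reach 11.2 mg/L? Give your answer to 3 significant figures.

311 minutes

k = ln 2 / 113 = 0.006134 min⁻¹
C(t) = C₀ e^(−kt)  ⇒  t = ln(C₀/C) / k
t = ln(75.5/11.2) / 0.006134 = 1.908 / 0.006134 ≈ 311 minutes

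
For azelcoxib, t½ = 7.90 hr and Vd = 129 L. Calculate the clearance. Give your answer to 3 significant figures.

11.3 L/hr

k = ln 2 / t½ = ln 2 / 7.90 = 0.08774 hr⁻¹
CL = k · V = 0.08774 × 129 ≈ 11.3 L/hr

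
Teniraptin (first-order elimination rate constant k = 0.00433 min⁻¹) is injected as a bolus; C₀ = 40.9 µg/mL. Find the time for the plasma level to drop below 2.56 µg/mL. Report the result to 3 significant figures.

640 minutes

C(t) = C₀ e^(−kt)  ⇒  t = ln(C₀/C) / k
t = ln(40.9/2.56) / 0.004330 = 2.771 / 0.004330 ≈ 640 minutes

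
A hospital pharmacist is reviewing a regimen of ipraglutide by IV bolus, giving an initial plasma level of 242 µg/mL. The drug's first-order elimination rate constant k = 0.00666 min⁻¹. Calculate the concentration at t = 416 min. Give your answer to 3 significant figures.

C(t) = C₀ e^(−kt) = 242 × e^(−0.006660 × 416) = 242 × e^(−2.771) = 242 × 0.06263 ≈ 15.2 µg/mL

15.2 µg/mL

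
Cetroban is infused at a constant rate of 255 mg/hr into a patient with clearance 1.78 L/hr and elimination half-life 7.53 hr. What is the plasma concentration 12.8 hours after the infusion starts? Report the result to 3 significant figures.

99.2 µg/mL

Css = rate / CL = 255 / 1.78 = 143.3 µg/mL
k = ln 2 / 7.53 = 0.09205 hr⁻¹
C(t) = Css (1 − e^(−kt)) = 143.3 × (1 − e^(−1.178)) = 143.3 × 0.6922 ≈ 99.2 µg/mL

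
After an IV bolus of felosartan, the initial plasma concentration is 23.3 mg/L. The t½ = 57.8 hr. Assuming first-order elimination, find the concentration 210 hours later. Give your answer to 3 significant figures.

k = ln 2 / 57.8 = 0.01199 hr⁻¹
C(t) = C₀ e^(−kt) = 23.3 × e^(−0.01199 × 210) = 23.3 × e^(−2.518) = 23.3 × 0.08059 ≈ 1.88 mg/L

1.88 mg/L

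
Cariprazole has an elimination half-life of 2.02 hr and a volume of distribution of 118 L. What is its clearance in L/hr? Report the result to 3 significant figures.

k = ln 2 / t½ = ln 2 / 2.02 = 0.3431 hr⁻¹
CL = k · V = 0.3431 × 118 ≈ 40.5 L/hr

40.5 L/hr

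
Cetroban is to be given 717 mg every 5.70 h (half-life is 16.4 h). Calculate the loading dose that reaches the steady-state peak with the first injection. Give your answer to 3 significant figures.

k = ln 2 / 16.4 = 0.04227 h⁻¹
Accumulation ratio R = 1 / (1 − e^(−kτ)) = 1 / (1 − e^(−0.04227×5.70)) = 1 / (1 − 0.7859) = 4.671
Loading dose = maintenance dose × R = 717 × 4.671 ≈ 3350 mg

3350 mg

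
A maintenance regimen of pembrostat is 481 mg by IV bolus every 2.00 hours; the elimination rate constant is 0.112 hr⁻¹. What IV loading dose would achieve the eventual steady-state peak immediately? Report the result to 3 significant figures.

2400 mg

Accumulation ratio R = 1 / (1 − e^(−kτ)) = 1 / (1 − e^(−0.1120×2.00)) = 1 / (1 − 0.7993) = 4.983
Loading dose = maintenance dose × R = 481 × 4.983 ≈ 2400 mg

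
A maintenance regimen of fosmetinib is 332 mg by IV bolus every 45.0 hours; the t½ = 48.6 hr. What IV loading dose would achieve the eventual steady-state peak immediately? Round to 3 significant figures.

701 mg

k = ln 2 / 48.6 = 0.01426 hr⁻¹
Accumulation ratio R = 1 / (1 − e^(−kτ)) = 1 / (1 − e^(−0.01426×45.0)) = 1 / (1 − 0.5263) = 2.111
Loading dose = maintenance dose × R = 332 × 2.111 ≈ 701 mg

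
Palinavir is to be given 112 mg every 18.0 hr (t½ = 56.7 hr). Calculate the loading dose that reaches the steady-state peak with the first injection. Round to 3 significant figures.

567 mg

k = ln 2 / 56.7 = 0.01222 hr⁻¹
Accumulation ratio R = 1 / (1 − e^(−kτ)) = 1 / (1 − e^(−0.01222×18.0)) = 1 / (1 − 0.8025) = 5.063
Loading dose = maintenance dose × R = 112 × 5.063 ≈ 567 mg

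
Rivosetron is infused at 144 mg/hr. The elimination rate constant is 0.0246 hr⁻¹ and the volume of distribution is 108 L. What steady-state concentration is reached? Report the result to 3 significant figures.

54.2 µg/mL

CL = k · V = 0.0246 × 108 = 2.657 L/hr
Css = rate / CL = 144 / 2.657 ≈ 54.2 µg/mL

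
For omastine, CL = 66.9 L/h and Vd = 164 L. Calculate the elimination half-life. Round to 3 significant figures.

k = CL / V = 66.9 / 164 = 0.4079 h⁻¹
t½ = ln 2 / k = ln 2 / 0.4079 ≈ 1.70 hours

1.70 hours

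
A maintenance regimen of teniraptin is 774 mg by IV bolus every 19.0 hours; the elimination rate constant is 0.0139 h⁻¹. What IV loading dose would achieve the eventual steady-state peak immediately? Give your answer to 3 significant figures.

Accumulation ratio R = 1 / (1 − e^(−kτ)) = 1 / (1 − e^(−0.01390×19.0)) = 1 / (1 − 0.7679) = 4.308
Loading dose = maintenance dose × R = 774 × 4.308 ≈ 3330 mg

3330 mg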